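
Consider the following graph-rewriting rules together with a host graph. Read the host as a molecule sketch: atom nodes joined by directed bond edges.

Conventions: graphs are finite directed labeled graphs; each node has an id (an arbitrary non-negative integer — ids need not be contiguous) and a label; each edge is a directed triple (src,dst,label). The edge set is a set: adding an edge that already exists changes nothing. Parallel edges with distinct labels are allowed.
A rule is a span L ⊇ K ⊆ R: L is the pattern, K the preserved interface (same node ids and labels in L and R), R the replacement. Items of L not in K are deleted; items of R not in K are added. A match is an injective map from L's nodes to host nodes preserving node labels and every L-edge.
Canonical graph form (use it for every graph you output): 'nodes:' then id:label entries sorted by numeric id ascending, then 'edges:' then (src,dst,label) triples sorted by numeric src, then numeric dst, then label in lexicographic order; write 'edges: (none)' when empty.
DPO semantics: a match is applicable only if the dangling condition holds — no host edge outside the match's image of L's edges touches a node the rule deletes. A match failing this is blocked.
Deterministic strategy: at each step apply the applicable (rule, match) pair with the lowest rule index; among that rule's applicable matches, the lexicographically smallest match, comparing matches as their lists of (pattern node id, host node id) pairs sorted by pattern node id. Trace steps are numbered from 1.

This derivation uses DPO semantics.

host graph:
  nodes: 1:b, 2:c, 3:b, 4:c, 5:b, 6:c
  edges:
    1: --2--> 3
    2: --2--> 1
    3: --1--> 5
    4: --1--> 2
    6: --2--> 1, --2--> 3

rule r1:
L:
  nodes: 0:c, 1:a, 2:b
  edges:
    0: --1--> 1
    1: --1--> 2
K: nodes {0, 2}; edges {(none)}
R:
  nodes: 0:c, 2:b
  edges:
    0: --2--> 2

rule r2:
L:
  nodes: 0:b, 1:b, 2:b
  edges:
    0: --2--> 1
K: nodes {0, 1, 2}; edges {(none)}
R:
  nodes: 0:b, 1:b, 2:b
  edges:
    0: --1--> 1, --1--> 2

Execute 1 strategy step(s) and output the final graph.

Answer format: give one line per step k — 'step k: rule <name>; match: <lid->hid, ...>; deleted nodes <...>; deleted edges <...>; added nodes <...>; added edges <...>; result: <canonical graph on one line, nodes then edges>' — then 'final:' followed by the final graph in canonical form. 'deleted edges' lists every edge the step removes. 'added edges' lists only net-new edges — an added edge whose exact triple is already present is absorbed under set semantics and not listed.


step 1: rule r2; match: 0->1, 1->3, 2->5; deleted nodes (none); deleted edges (1,3,2); added nodes (none); added edges (1,3,1); (1,5,1); result: nodes: 1:b, 2:c, 3:b, 4:c, 5:b, 6:c edges: (1,3,1); (1,5,1); (2,1,2); (3,5,1); (4,2,1); (6,1,2); (6,3,2)
final:
nodes: 1:b, 2:c, 3:b, 4:c, 5:b, 6:c
edges: (1,3,1); (1,5,1); (2,1,2); (3,5,1); (4,2,1); (6,1,2); (6,3,2)


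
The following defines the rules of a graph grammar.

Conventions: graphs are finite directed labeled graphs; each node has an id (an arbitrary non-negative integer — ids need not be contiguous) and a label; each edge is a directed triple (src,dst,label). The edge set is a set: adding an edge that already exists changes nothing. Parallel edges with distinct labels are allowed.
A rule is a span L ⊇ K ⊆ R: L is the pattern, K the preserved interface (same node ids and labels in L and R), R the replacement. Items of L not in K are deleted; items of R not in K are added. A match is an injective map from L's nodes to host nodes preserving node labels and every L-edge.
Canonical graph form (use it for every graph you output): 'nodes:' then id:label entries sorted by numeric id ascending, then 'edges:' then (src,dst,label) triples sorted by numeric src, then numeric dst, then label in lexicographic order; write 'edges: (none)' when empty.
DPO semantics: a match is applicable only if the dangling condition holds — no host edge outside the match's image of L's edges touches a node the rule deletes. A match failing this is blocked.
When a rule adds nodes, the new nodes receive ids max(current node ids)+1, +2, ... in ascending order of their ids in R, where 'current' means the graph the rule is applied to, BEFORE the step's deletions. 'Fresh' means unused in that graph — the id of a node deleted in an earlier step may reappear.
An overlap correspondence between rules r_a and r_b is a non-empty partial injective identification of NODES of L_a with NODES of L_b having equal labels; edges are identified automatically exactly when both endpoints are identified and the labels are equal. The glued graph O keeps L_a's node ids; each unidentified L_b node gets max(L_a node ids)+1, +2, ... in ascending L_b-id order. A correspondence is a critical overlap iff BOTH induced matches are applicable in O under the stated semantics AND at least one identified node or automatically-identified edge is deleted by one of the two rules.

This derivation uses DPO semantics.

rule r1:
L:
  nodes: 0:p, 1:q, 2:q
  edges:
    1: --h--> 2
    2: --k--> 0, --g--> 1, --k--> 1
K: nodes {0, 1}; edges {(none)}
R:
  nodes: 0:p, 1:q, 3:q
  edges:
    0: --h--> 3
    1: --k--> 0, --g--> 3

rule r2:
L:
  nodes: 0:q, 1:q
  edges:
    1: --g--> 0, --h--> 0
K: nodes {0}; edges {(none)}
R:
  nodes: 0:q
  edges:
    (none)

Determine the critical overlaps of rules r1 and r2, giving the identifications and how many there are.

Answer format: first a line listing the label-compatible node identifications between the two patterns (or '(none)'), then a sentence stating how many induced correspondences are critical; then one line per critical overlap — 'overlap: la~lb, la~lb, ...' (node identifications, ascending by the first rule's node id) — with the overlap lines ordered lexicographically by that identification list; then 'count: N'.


label-compatible node identifications between L(r1) and L(r2): 1~0, 1~1, 2~0, 2~1
0 of the induced correspondences are critical overlaps of r1 and r2.
count: 0


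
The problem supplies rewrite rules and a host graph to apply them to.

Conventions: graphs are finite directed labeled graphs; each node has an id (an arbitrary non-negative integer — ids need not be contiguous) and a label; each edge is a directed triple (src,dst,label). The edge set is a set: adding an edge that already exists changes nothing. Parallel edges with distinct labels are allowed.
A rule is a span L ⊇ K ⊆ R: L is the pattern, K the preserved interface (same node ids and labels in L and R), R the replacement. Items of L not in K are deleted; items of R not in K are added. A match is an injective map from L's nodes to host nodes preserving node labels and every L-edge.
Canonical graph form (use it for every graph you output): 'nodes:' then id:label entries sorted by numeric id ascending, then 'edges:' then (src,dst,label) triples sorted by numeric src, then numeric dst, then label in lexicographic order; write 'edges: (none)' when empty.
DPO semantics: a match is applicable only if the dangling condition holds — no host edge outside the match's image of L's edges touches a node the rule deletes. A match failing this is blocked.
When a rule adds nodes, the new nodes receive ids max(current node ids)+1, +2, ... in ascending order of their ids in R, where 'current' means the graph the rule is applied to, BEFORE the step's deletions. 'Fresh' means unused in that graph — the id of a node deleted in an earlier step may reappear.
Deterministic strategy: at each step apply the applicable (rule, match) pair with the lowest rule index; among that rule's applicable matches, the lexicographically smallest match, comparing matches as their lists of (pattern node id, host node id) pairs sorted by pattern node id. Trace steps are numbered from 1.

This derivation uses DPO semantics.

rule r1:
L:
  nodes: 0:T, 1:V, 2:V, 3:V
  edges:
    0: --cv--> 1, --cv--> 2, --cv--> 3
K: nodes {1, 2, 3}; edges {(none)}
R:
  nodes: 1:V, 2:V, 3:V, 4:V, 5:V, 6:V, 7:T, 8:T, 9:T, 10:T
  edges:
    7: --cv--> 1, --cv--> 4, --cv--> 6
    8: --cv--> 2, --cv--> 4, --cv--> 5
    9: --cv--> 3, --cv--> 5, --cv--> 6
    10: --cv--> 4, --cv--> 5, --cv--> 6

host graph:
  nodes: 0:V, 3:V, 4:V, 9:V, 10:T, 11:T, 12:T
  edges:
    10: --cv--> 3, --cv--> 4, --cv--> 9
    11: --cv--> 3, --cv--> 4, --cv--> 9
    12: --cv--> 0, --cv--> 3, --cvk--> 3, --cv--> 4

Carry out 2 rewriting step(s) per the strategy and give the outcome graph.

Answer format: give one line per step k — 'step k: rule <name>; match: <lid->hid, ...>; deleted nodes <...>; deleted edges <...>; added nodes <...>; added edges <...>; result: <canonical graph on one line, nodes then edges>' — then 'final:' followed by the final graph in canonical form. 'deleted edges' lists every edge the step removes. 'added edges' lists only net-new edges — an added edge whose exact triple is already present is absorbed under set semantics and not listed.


step 1: rule r1; match: 0->10, 1->3, 2->4, 3->9; deleted nodes 10; deleted edges (10,3,cv); (10,4,cv); (10,9,cv); added nodes 13, 14, 15, 16, 17, 18, 19; added edges (16,3,cv); (16,13,cv); (16,15,cv); (17,4,cv); (17,13,cv); (17,14,cv); (18,9,cv); (18,14,cv); (18,15,cv); (19,13,cv); (19,14,cv); (19,15,cv); result: nodes: 0:V, 3:V, 4:V, 9:V, 11:T, 12:T, 13:V, 14:V, 15:V, 16:T, 17:T, 18:T, 19:T edges: (11,3,cv); (11,4,cv); (11,9,cv); (12,0,cv); (12,3,cv); (12,3,cvk); (12,4,cv); (16,3,cv); (16,13,cv); (16,15,cv); (17,4,cv); (17,13,cv); (17,14,cv); (18,9,cv); (18,14,cv); (18,15,cv); (19,13,cv); (19,14,cv); (19,15,cv)
step 2: rule r1; match: 0->11, 1->3, 2->4, 3->9; deleted nodes 11; deleted edges (11,3,cv); (11,4,cv); (11,9,cv); added nodes 20, 21, 22, 23, 24, 25, 26; added edges (23,3,cv); (23,20,cv); (23,22,cv); (24,4,cv); (24,20,cv); (24,21,cv); (25,9,cv); (25,21,cv); (25,22,cv); (26,20,cv); (26,21,cv); (26,22,cv); result: nodes: 0:V, 3:V, 4:V, 9:V, 12:T, 13:V, 14:V, 15:V, 16:T, 17:T, 18:T, 19:T, 20:V, 21:V, 22:V, 23:T, 24:T, 25:T, 26:T edges: (12,0,cv); (12,3,cv); (12,3,cvk); (12,4,cv); (16,3,cv); (16,13,cv); (16,15,cv); (17,4,cv); (17,13,cv); (17,14,cv); (18,9,cv); (18,14,cv); (18,15,cv); (19,13,cv); (19,14,cv); (19,15,cv); (23,3,cv); (23,20,cv); (23,22,cv); (24,4,cv); (24,20,cv); (24,21,cv); (25,9,cv); (25,21,cv); (25,22,cv); (26,20,cv); (26,21,cv); (26,22,cv)
final:
nodes: 0:V, 3:V, 4:V, 9:V, 12:T, 13:V, 14:V, 15:V, 16:T, 17:T, 18:T, 19:T, 20:V, 21:V, 22:V, 23:T, 24:T, 25:T, 26:T
edges: (12,0,cv); (12,3,cv); (12,3,cvk); (12,4,cv); (16,3,cv); (16,13,cv); (16,15,cv); (17,4,cv); (17,13,cv); (17,14,cv); (18,9,cv); (18,14,cv); (18,15,cv); (19,13,cv); (19,14,cv); (19,15,cv); (23,3,cv); (23,20,cv); (23,22,cv); (24,4,cv); (24,20,cv); (24,21,cv); (25,9,cv); (25,21,cv); (25,22,cv); (26,20,cv); (26,21,cv); (26,22,cv)


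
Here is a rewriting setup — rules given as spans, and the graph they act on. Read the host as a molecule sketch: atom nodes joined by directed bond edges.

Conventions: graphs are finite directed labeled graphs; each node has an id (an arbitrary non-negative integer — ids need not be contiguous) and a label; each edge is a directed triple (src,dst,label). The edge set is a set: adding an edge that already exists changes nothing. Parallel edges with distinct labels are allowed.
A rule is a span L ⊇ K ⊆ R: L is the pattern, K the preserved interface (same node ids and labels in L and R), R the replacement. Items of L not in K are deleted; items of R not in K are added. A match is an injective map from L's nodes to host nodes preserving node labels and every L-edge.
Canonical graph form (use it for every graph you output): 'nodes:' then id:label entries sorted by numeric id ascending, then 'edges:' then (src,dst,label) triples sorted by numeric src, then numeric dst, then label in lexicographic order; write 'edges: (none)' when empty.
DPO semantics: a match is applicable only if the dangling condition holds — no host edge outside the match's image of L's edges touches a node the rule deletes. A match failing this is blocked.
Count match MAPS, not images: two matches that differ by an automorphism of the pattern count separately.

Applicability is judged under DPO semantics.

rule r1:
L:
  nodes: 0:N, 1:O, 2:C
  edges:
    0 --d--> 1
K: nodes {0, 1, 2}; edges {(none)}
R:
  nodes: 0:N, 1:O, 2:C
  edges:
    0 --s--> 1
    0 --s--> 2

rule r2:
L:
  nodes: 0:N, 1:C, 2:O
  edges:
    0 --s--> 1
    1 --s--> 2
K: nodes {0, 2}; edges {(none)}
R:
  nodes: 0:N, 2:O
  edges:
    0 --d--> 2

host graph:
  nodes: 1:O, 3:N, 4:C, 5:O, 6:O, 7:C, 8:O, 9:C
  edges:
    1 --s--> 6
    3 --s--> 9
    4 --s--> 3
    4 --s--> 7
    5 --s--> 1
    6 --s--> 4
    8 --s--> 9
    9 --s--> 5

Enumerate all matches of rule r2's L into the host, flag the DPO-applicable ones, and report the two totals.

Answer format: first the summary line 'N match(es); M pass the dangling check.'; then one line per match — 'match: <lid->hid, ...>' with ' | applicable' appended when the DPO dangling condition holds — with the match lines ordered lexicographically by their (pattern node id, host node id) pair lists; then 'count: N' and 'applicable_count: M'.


1 match(es); 0 pass the dangling check.
match: 0->3, 1->9, 2->5
count: 1
applicable_count: 0


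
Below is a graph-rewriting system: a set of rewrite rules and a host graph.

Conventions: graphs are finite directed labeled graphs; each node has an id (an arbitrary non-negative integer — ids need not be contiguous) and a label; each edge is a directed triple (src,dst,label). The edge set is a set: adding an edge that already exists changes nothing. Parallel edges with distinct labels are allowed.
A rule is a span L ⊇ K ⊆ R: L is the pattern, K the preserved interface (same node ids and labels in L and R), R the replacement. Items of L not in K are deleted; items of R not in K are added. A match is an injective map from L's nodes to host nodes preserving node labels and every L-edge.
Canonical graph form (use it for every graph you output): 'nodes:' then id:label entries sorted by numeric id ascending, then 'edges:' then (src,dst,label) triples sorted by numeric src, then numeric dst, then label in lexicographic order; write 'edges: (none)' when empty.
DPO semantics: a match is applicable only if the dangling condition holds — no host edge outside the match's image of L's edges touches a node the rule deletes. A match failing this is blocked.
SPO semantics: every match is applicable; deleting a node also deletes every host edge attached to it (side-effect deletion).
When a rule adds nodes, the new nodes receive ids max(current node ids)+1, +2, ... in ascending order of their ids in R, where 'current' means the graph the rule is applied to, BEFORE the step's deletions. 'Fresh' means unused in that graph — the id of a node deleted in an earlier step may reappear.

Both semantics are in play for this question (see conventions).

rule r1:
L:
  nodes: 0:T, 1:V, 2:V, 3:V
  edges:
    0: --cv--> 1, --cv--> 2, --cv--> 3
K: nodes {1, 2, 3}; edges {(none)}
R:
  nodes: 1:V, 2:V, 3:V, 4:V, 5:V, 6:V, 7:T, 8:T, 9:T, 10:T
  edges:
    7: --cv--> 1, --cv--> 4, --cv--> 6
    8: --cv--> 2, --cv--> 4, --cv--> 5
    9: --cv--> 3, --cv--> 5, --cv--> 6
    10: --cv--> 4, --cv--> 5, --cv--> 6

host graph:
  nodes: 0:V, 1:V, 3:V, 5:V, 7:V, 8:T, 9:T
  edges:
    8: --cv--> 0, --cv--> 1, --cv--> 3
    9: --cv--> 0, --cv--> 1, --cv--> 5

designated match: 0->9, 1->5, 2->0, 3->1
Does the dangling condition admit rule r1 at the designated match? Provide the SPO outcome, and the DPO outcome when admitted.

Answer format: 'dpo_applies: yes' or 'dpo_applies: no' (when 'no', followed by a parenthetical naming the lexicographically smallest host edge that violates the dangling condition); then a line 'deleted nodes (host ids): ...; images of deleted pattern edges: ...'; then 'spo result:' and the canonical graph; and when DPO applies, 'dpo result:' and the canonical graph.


dpo_applies: yes
deleted nodes (host ids): 9; images of deleted pattern edges: (9,0,cv); (9,1,cv); (9,5,cv)
spo result:
nodes: 0:V, 1:V, 3:V, 5:V, 7:V, 8:T, 10:V, 11:V, 12:V, 13:T, 14:T, 15:T, 16:T
edges: (8,0,cv); (8,1,cv); (8,3,cv); (13,5,cv); (13,10,cv); (13,12,cv); (14,0,cv); (14,10,cv); (14,11,cv); (15,1,cv); (15,11,cv); (15,12,cv); (16,10,cv); (16,11,cv); (16,12,cv)
dpo result:
nodes: 0:V, 1:V, 3:V, 5:V, 7:V, 8:T, 10:V, 11:V, 12:V, 13:T, 14:T, 15:T, 16:T
edges: (8,0,cv); (8,1,cv); (8,3,cv); (13,5,cv); (13,10,cv); (13,12,cv); (14,0,cv); (14,10,cv); (14,11,cv); (15,1,cv); (15,11,cv); (15,12,cv); (16,10,cv); (16,11,cv); (16,12,cv)


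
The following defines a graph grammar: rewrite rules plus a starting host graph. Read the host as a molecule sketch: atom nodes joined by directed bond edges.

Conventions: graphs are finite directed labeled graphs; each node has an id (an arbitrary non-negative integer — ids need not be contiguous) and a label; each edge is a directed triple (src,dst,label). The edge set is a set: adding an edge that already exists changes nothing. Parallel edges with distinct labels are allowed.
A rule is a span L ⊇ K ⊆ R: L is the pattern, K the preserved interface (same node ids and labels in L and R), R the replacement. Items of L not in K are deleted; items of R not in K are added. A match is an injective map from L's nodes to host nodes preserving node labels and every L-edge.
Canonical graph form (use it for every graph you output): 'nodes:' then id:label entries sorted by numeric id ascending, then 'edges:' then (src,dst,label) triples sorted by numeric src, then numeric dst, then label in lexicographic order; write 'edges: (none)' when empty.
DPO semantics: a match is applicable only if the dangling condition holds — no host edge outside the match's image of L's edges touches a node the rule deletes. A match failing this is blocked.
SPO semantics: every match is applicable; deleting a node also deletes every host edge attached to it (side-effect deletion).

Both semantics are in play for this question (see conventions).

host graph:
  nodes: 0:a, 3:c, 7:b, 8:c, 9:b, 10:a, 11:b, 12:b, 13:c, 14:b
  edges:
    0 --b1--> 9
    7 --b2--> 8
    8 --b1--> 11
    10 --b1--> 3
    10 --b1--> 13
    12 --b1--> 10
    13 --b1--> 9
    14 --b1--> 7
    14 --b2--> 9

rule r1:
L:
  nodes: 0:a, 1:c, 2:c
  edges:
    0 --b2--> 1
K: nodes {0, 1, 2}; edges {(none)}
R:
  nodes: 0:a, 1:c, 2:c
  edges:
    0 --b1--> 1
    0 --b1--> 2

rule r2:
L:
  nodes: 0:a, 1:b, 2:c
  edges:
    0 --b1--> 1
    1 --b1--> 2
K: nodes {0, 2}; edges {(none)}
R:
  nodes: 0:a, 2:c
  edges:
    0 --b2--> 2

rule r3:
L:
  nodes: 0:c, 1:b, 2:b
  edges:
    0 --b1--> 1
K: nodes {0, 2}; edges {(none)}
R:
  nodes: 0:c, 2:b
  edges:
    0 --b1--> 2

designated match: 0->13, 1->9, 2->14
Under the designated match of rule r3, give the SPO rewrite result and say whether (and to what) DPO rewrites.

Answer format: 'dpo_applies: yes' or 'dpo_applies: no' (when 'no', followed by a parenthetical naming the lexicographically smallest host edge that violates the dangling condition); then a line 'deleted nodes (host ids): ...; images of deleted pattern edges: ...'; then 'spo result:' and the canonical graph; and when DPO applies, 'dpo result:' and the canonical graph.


dpo_applies: no
(the rule deletes node 9, which keeps host edge (0,9,b1) outside the match image — the dangling condition fails, DPO blocks; SPO proceeds and side-deletes such edges)
deleted nodes (host ids): 9; images of deleted pattern edges: (13,9,b1)
spo result:
nodes: 0:a, 3:c, 7:b, 8:c, 10:a, 11:b, 12:b, 13:c, 14:b
edges: (7,8,b2); (8,11,b1); (10,3,b1); (10,13,b1); (12,10,b1); (13,14,b1); (14,7,b1)


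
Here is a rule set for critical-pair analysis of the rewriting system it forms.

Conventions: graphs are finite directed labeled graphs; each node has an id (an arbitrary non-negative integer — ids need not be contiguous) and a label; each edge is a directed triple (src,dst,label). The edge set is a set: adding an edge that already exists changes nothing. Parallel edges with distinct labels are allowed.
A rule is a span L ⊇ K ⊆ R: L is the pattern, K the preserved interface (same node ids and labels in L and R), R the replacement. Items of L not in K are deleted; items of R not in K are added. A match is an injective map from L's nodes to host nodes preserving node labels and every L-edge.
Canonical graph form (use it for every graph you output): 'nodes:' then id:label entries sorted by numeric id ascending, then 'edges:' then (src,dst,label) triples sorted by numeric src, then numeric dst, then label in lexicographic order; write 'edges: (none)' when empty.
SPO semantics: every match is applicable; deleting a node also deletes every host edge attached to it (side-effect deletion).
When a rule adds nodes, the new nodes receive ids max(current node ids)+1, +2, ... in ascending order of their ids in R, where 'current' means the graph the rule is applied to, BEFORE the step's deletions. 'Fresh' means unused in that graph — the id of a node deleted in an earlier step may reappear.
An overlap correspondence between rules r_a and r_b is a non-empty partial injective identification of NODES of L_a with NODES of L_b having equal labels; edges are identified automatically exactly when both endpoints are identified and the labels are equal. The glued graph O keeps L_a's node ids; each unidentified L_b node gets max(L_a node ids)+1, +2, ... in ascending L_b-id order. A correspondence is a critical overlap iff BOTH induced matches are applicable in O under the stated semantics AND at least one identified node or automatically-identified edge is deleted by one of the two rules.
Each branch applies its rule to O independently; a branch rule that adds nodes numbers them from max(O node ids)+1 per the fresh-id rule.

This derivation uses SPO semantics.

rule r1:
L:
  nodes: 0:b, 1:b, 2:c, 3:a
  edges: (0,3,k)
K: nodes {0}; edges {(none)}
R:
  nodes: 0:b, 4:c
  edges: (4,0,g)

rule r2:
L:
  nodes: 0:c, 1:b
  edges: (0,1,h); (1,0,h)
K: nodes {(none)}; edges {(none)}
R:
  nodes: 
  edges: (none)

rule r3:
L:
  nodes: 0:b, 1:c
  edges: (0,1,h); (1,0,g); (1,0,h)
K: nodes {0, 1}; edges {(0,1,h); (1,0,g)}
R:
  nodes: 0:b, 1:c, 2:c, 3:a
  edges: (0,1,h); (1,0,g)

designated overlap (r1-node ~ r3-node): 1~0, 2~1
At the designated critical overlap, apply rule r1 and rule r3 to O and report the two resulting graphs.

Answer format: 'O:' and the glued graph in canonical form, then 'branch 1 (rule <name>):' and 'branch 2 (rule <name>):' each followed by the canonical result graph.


O:
nodes: 0:b, 1:b, 2:c, 3:a
edges: (0,3,k); (1,2,h); (2,1,g); (2,1,h)
branch 1 (rule r1):
nodes: 0:b, 4:c
edges: (4,0,g)
branch 2 (rule r3):
nodes: 0:b, 1:b, 2:c, 3:a, 4:c, 5:a
edges: (0,3,k); (1,2,h); (2,1,g)


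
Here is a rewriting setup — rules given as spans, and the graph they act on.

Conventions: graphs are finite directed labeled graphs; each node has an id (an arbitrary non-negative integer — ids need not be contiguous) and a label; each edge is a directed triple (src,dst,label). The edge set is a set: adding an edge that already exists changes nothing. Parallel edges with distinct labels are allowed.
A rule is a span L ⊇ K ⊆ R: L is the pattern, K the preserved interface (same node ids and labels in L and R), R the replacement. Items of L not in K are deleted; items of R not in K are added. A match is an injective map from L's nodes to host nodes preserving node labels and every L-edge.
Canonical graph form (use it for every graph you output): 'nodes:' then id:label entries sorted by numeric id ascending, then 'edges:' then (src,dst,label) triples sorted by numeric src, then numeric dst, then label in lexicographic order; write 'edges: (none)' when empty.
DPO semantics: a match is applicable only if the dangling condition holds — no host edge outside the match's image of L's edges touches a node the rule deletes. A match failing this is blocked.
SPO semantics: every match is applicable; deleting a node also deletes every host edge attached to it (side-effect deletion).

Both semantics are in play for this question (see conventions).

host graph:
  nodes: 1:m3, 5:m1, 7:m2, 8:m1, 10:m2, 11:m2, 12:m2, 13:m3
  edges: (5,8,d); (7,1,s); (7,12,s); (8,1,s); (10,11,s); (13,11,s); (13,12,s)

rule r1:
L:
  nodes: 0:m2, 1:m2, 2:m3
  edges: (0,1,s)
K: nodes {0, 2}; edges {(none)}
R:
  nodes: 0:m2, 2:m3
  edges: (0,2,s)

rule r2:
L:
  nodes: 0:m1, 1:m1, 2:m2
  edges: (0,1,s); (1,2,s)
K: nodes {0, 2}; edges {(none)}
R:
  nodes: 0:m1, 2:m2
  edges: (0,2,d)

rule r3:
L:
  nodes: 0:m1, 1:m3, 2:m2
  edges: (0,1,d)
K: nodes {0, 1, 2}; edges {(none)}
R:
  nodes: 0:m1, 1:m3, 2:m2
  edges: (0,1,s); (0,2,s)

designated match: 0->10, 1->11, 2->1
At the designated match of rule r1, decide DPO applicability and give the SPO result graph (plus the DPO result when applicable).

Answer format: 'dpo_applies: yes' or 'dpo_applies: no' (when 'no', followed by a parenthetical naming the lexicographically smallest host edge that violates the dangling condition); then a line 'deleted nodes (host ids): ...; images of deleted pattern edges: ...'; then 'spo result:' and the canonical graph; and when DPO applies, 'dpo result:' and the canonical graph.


dpo_applies: no
(the rule deletes node 11, which keeps host edge (13,11,s) outside the match image — the dangling condition fails, DPO blocks; SPO proceeds and side-deletes such edges)
deleted nodes (host ids): 11; images of deleted pattern edges: (10,11,s)
spo result:
nodes: 1:m3, 5:m1, 7:m2, 8:m1, 10:m2, 12:m2, 13:m3
edges: (5,8,d); (7,1,s); (7,12,s); (8,1,s); (10,1,s); (13,12,s)


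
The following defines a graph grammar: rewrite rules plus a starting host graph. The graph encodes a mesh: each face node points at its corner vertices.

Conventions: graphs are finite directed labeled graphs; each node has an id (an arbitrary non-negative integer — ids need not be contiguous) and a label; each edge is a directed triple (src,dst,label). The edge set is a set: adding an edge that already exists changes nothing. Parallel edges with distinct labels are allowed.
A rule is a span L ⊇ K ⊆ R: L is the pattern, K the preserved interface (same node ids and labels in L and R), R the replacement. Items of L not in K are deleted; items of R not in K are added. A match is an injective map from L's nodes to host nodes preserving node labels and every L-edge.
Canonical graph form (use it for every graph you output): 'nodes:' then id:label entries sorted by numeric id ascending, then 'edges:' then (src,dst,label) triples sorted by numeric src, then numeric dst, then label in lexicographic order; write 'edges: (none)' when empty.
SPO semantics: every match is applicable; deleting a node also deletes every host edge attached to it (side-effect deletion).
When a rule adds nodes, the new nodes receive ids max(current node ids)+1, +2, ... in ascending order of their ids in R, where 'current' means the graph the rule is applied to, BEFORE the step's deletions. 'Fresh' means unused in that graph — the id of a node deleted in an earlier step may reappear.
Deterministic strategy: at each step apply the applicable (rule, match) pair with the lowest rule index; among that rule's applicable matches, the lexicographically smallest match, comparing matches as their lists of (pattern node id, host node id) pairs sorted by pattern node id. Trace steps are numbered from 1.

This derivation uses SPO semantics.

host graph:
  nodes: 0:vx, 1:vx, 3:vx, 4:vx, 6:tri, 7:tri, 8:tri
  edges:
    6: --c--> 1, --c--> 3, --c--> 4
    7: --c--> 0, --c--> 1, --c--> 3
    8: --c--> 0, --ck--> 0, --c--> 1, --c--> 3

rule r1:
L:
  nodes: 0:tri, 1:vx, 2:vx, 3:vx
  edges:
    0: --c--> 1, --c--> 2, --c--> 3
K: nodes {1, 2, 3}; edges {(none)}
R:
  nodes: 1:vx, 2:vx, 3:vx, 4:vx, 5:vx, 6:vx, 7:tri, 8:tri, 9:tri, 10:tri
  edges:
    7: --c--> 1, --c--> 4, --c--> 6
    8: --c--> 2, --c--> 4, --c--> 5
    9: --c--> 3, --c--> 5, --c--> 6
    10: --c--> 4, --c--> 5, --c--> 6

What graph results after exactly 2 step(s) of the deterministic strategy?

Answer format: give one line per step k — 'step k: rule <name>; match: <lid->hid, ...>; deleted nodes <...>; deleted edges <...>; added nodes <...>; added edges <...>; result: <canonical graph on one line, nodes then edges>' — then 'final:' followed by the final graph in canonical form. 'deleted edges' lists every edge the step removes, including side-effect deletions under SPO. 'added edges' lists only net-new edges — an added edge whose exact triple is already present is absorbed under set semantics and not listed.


step 1: rule r1; match: 0->6, 1->1, 2->3, 3->4; deleted nodes 6; deleted edges (6,1,c); (6,3,c); (6,4,c); added nodes 9, 10, 11, 12, 13, 14, 15; added edges (12,1,c); (12,9,c); (12,11,c); (13,3,c); (13,9,c); (13,10,c); (14,4,c); (14,10,c); (14,11,c); (15,9,c); (15,10,c); (15,11,c); result: nodes: 0:vx, 1:vx, 3:vx, 4:vx, 7:tri, 8:tri, 9:vx, 10:vx, 11:vx, 12:tri, 13:tri, 14:tri, 15:tri edges: (7,0,c); (7,1,c); (7,3,c); (8,0,c); (8,0,ck); (8,1,c); (8,3,c); (12,1,c); (12,9,c); (12,11,c); (13,3,c); (13,9,c); (13,10,c); (14,4,c); (14,10,c); (14,11,c); (15,9,c); (15,10,c); (15,11,c)
step 2: rule r1; match: 0->7, 1->0, 2->1, 3->3; deleted nodes 7; deleted edges (7,0,c); (7,1,c); (7,3,c); added nodes 16, 17, 18, 19, 20, 21, 22; added edges (19,0,c); (19,16,c); (19,18,c); (20,1,c); (20,16,c); (20,17,c); (21,3,c); (21,17,c); (21,18,c); (22,16,c); (22,17,c); (22,18,c); result: nodes: 0:vx, 1:vx, 3:vx, 4:vx, 8:tri, 9:vx, 10:vx, 11:vx, 12:tri, 13:tri, 14:tri, 15:tri, 16:vx, 17:vx, 18:vx, 19:tri, 20:tri, 21:tri, 22:tri edges: (8,0,c); (8,0,ck); (8,1,c); (8,3,c); (12,1,c); (12,9,c); (12,11,c); (13,3,c); (13,9,c); (13,10,c); (14,4,c); (14,10,c); (14,11,c); (15,9,c); (15,10,c); (15,11,c); (19,0,c); (19,16,c); (19,18,c); (20,1,c); (20,16,c); (20,17,c); (21,3,c); (21,17,c); (21,18,c); (22,16,c); (22,17,c); (22,18,c)
final:
nodes: 0:vx, 1:vx, 3:vx, 4:vx, 8:tri, 9:vx, 10:vx, 11:vx, 12:tri, 13:tri, 14:tri, 15:tri, 16:vx, 17:vx, 18:vx, 19:tri, 20:tri, 21:tri, 22:tri
edges: (8,0,c); (8,0,ck); (8,1,c); (8,3,c); (12,1,c); (12,9,c); (12,11,c); (13,3,c); (13,9,c); (13,10,c); (14,4,c); (14,10,c); (14,11,c); (15,9,c); (15,10,c); (15,11,c); (19,0,c); (19,16,c); (19,18,c); (20,1,c); (20,16,c); (20,17,c); (21,3,c); (21,17,c); (21,18,c); (22,16,c); (22,17,c); (22,18,c)


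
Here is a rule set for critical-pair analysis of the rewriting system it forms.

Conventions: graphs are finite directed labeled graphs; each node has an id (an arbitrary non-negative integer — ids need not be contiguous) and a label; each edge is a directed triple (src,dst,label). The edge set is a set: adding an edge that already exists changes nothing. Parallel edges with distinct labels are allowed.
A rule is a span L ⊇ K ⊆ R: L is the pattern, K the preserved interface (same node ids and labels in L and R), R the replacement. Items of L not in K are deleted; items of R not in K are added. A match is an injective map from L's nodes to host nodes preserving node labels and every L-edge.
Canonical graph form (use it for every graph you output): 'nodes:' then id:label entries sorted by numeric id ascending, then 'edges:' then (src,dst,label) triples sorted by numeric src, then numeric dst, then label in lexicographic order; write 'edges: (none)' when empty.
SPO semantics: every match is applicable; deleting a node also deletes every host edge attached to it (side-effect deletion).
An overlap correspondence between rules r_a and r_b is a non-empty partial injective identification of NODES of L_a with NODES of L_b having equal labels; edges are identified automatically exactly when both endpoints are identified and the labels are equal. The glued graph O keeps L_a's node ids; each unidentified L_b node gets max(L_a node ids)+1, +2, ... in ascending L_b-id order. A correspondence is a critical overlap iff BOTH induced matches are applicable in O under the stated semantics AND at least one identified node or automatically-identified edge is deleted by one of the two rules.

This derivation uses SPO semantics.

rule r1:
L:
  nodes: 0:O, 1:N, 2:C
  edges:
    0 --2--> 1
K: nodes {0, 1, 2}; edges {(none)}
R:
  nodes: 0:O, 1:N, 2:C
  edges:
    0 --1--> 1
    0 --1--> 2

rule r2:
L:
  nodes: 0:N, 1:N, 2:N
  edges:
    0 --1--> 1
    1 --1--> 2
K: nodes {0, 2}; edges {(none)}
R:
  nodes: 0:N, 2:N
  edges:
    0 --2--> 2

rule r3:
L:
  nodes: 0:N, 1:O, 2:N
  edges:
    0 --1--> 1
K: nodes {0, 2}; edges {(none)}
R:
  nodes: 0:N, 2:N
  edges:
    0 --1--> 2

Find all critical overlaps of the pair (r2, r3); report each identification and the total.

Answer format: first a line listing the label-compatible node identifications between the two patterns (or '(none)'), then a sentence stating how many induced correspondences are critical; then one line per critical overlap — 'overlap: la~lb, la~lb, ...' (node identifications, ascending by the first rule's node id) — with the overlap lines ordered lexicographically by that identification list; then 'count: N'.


label-compatible node identifications between L(r2) and L(r3): 0~0, 0~2, 1~0, 1~2, 2~0, 2~2
6 of the induced correspondences are critical overlaps of r2 and r3.
overlap: 0~0, 1~2
overlap: 0~2, 1~0
overlap: 1~0
overlap: 1~0, 2~2
overlap: 1~2
overlap: 1~2, 2~0
count: 6


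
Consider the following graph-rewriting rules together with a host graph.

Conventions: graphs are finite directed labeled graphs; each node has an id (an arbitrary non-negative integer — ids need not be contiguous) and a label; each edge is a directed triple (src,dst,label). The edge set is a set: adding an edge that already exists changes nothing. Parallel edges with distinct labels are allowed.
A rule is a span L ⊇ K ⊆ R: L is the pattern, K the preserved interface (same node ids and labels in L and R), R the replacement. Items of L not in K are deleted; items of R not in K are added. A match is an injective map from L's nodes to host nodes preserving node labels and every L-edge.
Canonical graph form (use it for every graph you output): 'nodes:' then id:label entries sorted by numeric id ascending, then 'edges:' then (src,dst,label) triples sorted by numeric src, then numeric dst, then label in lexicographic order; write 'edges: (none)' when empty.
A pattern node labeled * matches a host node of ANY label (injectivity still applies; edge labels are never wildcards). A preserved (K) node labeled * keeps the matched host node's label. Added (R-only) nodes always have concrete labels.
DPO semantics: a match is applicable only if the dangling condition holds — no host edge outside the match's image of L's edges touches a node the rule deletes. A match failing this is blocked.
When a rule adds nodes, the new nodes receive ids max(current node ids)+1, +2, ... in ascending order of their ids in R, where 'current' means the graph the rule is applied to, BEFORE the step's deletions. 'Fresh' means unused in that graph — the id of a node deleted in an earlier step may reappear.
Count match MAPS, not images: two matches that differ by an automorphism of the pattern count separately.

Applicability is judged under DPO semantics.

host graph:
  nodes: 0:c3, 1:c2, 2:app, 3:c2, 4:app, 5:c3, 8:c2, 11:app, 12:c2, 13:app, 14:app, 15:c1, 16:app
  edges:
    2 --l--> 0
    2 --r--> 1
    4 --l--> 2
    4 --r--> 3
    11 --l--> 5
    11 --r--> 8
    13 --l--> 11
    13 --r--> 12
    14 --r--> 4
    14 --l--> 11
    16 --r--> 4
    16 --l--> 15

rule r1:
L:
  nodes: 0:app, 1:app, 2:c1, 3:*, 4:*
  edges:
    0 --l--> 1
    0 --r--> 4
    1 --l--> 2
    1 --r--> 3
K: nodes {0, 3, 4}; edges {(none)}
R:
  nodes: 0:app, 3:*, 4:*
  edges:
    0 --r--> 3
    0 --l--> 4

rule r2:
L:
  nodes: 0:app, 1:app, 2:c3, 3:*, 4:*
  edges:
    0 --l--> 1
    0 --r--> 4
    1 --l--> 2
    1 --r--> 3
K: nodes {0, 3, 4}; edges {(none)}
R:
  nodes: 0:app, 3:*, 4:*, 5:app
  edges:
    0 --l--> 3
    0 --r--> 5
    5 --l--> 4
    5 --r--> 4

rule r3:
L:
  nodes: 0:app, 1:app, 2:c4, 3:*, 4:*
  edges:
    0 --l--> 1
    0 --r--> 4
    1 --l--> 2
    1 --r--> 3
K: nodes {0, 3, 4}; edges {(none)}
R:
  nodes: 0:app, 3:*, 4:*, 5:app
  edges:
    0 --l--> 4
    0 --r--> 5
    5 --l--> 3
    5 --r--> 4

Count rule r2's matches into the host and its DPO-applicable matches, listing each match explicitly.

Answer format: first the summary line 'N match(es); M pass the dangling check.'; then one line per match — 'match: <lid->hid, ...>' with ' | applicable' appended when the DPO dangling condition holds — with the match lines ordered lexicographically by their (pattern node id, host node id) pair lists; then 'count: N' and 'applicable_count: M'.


3 match(es); 1 pass the dangling check.
match: 0->4, 1->2, 2->0, 3->1, 4->3 | applicable
match: 0->13, 1->11, 2->5, 3->8, 4->12
match: 0->14, 1->11, 2->5, 3->8, 4->4
count: 3
applicable_count: 1


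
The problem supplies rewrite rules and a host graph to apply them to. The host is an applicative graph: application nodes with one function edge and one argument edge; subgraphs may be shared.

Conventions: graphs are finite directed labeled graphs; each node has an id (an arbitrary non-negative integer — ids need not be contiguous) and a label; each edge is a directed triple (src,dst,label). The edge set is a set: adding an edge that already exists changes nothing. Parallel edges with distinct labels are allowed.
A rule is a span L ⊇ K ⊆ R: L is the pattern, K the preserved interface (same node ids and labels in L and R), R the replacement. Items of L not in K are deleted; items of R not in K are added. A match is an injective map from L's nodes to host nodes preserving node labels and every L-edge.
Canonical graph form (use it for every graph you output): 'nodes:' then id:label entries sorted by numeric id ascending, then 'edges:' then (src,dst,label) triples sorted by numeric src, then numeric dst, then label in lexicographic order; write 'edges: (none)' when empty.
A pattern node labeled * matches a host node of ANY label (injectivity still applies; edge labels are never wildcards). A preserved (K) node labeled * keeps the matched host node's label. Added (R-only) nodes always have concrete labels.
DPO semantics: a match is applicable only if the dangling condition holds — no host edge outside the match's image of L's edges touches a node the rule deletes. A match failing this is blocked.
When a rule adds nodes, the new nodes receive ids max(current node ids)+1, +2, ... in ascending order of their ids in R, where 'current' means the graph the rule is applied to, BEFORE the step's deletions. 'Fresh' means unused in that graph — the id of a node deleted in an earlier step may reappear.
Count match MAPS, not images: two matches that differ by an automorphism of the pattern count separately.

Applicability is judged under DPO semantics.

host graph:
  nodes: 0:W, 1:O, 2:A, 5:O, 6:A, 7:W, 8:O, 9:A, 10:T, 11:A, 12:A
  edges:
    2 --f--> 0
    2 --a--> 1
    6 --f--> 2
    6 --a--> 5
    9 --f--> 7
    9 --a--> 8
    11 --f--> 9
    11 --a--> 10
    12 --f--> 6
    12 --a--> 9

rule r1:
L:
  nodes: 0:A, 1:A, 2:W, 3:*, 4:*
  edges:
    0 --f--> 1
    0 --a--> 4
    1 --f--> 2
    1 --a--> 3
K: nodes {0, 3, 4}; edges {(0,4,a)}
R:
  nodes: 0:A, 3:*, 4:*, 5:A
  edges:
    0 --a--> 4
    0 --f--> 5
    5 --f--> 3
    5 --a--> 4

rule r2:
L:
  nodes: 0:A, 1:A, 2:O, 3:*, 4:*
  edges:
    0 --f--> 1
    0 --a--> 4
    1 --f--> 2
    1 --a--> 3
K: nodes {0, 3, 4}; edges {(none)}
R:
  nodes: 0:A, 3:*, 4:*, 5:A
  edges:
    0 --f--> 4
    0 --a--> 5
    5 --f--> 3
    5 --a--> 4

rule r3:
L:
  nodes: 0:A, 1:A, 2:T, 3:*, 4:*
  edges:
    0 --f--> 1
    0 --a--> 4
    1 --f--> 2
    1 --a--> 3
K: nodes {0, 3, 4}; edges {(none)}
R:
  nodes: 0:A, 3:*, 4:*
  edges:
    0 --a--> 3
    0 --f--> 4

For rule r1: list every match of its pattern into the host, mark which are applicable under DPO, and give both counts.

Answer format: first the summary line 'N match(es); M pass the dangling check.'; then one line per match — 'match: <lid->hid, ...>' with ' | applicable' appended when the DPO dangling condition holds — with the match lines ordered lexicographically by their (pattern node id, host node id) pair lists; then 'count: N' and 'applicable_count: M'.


2 match(es); 1 pass the dangling check.
match: 0->6, 1->2, 2->0, 3->1, 4->5 | applicable
match: 0->11, 1->9, 2->7, 3->8, 4->10
count: 2
applicable_count: 1


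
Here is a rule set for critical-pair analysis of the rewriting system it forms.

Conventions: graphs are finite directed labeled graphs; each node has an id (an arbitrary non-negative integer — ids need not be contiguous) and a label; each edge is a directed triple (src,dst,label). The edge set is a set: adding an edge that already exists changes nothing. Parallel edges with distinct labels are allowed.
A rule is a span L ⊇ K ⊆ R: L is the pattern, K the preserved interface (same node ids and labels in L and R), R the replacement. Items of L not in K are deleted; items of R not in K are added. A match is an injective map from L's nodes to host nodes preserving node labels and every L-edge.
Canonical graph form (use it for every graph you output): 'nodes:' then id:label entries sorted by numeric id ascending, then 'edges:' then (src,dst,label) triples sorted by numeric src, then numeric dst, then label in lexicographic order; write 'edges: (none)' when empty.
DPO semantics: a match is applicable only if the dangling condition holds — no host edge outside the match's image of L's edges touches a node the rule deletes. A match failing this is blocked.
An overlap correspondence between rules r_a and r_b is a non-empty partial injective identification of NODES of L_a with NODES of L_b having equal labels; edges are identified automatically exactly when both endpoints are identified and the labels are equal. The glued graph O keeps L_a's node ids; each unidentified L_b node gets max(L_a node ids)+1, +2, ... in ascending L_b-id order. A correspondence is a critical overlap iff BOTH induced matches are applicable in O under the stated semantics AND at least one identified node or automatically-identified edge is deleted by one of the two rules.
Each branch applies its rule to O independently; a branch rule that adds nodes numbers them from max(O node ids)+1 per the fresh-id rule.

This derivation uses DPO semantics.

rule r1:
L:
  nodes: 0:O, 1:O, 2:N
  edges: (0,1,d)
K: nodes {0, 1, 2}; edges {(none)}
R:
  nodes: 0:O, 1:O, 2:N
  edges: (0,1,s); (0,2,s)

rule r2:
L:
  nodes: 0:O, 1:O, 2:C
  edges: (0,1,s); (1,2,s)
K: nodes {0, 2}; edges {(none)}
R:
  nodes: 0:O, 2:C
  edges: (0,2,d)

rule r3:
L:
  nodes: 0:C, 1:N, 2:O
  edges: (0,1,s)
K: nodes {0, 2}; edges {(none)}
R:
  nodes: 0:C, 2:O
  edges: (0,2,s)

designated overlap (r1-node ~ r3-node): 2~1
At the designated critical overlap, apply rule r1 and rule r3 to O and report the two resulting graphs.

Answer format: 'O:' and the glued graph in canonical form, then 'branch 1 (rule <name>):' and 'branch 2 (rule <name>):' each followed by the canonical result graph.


O:
nodes: 0:O, 1:O, 2:N, 3:C, 4:O
edges: (0,1,d); (3,2,s)
branch 1 (rule r1):
nodes: 0:O, 1:O, 2:N, 3:C, 4:O
edges: (0,1,s); (0,2,s); (3,2,s)
branch 2 (rule r3):
nodes: 0:O, 1:O, 3:C, 4:O
edges: (0,1,d); (3,4,s)
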